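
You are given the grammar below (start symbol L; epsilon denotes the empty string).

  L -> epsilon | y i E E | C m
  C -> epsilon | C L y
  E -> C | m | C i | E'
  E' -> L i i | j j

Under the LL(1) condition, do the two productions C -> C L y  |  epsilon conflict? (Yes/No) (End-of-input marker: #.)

FIRST(C L y) = { m, y } and FIRST(epsilon) = { epsilon }.
The second alternative is nullable and FOLLOW(C) = { #, i, j, m, y } shares m with FIRST of the first — conflict.

Yes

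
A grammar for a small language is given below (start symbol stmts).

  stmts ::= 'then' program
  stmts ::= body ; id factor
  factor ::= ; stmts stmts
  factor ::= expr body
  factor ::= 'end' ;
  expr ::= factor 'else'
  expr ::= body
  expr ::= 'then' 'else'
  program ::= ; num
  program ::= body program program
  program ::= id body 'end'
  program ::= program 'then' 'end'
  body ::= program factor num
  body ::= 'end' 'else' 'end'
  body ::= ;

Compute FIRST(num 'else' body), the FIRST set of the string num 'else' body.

num is a terminal; add {num} and stop.

{ num }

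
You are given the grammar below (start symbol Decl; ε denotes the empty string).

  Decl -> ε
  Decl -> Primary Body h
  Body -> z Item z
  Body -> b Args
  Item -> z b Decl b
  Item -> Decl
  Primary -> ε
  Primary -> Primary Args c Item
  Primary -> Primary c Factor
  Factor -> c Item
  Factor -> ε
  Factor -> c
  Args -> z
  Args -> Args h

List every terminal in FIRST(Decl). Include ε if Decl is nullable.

Decl -> ε contributes ε.
From Decl -> Primary Body h: Primary nullable, take FIRST(Primary) ∪ FIRST(Body) = { b, c, z }.
Union: FIRST(Decl) = { b, c, z, ε }.

{ b, c, z, ε }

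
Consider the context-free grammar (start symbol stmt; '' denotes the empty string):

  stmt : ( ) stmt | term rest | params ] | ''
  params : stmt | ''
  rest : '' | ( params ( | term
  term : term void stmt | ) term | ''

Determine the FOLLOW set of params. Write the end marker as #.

In stmt : params ]: add FIRST(]) = { ] }.
In rest : ( params (: add FIRST(() = { ( }.
Union: FOLLOW(params) = { (, ] }.

{ (, ] }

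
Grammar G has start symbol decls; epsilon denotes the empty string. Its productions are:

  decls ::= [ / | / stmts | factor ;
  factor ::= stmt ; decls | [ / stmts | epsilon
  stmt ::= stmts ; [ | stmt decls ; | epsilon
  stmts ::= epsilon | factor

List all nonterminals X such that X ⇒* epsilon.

{ factor, stmt, stmts }

Directly nullable (have an epsilon-production): factor, stmt, stmts.
No other nonterminal has a production whose RHS symbols are all nullable.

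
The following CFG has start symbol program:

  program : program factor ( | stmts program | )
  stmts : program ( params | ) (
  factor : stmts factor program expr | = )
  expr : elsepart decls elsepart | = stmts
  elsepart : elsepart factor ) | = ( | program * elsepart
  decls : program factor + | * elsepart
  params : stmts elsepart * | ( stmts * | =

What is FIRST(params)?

From params : stmts elsepart *: add FIRST(stmts) = { ) }.
params : ( stmts * contributes {(}.
params : = contributes {=}.
Union: FIRST(params) = { (, ), = }.

{ (, ), = }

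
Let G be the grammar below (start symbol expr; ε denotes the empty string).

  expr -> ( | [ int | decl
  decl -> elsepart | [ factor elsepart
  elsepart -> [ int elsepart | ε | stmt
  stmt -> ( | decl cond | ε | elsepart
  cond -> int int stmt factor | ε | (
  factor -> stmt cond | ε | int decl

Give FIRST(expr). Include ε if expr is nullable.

expr -> ( contributes {(}.
expr -> [ int contributes {[}.
From expr -> decl: add FIRST(decl) = { (, [, int, ε } (including ε since decl is nullable).
Union: FIRST(expr) = { (, [, int, ε }.

{ (, [, int, ε }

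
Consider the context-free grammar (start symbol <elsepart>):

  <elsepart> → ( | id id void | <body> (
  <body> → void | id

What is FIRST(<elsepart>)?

<elsepart> → ( contributes {(}.
<elsepart> → id id void contributes {id}.
From <elsepart> → <body> (: add FIRST(<body>) = { id, void }.
Union: FIRST(<elsepart>) = { (, id, void }.

{ (, id, void }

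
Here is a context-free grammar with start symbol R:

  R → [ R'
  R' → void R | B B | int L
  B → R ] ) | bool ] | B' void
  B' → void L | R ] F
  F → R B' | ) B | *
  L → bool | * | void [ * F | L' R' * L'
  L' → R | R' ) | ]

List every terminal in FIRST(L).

L → bool contributes {bool}.
L → * contributes {*}.
L → void [ * F contributes {void}.
From L → L' R' * L': add FIRST(L') = { [, ], bool, int, void }.
Union: FIRST(L) = { *, [, ], bool, int, void }.

{ *, [, ], bool, int, void }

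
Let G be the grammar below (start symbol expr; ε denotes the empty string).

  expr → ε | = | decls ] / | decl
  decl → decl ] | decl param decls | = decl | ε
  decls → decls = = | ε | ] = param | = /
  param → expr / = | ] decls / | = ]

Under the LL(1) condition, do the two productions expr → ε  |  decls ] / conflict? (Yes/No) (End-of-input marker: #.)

FIRST(ε) = { ε } and FIRST(decls ] /) = { =, ] }.
The first is nullable but FOLLOW(expr) = { #, / } is disjoint from FIRST of the second.

No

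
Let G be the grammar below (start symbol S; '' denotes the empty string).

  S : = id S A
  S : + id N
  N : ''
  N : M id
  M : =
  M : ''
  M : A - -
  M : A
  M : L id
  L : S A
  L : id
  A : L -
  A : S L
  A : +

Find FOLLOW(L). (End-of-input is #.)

{ #, +, -, =, id }

In M : L id: add FIRST(id) = { id }.
In A : L -: add FIRST(-) = { - }.
In A : S L: L is at the end, add FOLLOW(A) = { #, +, -, =, id }.
Union: FOLLOW(L) = { #, +, -, =, id }.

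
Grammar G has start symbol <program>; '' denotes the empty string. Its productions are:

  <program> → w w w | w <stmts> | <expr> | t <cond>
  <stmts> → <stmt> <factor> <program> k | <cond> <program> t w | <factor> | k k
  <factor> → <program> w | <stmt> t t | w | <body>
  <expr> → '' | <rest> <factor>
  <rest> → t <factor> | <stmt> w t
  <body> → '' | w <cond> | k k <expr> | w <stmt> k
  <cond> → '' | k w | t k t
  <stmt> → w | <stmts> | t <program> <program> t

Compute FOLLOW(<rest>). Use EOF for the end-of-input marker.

{ EOF, k, t, w }

In <expr> → <rest> <factor>: add FIRST(<factor>)\{''} = { k, t, w }.
  Since <factor> is nullable, also add FOLLOW(<expr>) = { EOF, k, t, w }.
Union: FOLLOW(<rest>) = { EOF, k, t, w }.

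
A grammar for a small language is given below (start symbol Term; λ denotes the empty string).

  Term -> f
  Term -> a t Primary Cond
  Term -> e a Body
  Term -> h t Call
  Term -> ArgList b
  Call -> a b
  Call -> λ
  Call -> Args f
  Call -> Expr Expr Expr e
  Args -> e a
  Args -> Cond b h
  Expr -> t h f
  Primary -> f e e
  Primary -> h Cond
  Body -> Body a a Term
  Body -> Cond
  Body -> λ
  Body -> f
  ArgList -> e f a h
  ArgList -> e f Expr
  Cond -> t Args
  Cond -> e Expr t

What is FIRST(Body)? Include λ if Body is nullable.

{ a, e, f, t, λ }

From Body -> Body a a Term: Body nullable, take FIRST(Body) ∪ {a} = { a, e, f, t }.
From Body -> Cond: add FIRST(Cond) = { e, t }.
Body -> λ contributes λ.
Body -> f contributes {f}.
Union: FIRST(Body) = { a, e, f, t, λ }.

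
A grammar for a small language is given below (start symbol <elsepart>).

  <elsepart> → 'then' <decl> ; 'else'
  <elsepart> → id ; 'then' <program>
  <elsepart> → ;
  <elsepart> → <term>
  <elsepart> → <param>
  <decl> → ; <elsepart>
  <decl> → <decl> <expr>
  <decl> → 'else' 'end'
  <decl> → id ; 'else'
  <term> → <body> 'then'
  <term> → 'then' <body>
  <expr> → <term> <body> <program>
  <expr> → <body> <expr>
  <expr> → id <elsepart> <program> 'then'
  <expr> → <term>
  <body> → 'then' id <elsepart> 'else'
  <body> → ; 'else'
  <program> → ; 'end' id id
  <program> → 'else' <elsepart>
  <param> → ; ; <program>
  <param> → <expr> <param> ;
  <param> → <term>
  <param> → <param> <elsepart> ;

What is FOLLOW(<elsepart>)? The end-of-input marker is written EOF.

{ EOF, 'else', 'then', ;, id }

<elsepart> is the start symbol, so EOF ∈ FOLLOW(<elsepart>).
In <decl> → ; <elsepart>: <elsepart> is at the end, add FOLLOW(<decl>) = { 'then', ;, id }.
In <expr> → id <elsepart> <program> 'then': add FIRST(<program> 'then') = { 'else', ; }.
In <body> → 'then' id <elsepart> 'else': add FIRST('else') = { 'else' }.
In <program> → 'else' <elsepart>: <elsepart> is at the end, add FOLLOW(<program>) = { EOF, 'else', 'then', ;, id }.
In <param> → <param> <elsepart> ;: add FIRST(;) = { ; }.
Union: FOLLOW(<elsepart>) = { EOF, 'else', 'then', ;, id }.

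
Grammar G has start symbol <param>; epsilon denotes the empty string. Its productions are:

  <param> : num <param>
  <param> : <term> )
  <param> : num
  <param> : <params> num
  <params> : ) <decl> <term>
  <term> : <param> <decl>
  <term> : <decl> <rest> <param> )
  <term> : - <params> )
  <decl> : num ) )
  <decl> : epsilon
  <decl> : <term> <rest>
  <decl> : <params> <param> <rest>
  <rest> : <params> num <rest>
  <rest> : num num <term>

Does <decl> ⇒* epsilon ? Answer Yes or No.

Yes

<decl> has an epsilon-production, so <decl> ⇒ epsilon.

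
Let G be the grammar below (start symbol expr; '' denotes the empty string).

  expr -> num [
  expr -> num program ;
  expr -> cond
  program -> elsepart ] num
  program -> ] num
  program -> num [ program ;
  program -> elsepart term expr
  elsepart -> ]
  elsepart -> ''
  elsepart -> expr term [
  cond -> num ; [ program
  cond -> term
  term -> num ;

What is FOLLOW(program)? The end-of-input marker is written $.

In expr -> num program ;: add FIRST(;) = { ; }.
In program -> num [ program ;: add FIRST(;) = { ; }.
In cond -> num ; [ program: program is at the end, add FOLLOW(cond) = { $, ;, num }.
Union: FOLLOW(program) = { $, ;, num }.

{ $, ;, num }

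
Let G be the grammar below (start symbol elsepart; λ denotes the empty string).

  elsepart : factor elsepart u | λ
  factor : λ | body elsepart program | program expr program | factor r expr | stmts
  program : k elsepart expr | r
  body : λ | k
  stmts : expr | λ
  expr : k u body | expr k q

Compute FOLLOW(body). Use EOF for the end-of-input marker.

In factor : body elsepart program: add FIRST(elsepart program) = { k, r, u }.
In expr : k u body: body is at the end, add FOLLOW(expr) = { k, r, u }.
Union: FOLLOW(body) = { k, r, u }.

{ k, r, u }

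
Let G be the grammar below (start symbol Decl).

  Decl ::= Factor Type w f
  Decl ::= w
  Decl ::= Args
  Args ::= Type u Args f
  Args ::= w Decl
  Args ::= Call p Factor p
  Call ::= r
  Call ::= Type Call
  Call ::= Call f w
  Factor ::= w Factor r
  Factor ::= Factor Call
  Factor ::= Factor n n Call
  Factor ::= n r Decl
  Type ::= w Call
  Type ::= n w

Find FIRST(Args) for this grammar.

{ n, r, w }

From Args ::= Type u Args f: add FIRST(Type) = { n, w }.
Args ::= w Decl contributes {w}.
From Args ::= Call p Factor p: add FIRST(Call) = { n, r, w }.
Union: FIRST(Args) = { n, r, w }.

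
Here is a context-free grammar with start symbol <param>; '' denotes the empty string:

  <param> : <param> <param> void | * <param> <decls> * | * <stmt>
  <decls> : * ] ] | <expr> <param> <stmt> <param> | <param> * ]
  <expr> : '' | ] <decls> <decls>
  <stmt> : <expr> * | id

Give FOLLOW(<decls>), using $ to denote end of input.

In <param> : * <param> <decls> *: add FIRST(*) = { * }.
In <expr> : ] <decls> <decls>: add FIRST(<decls>) = { *, ] }.
In <expr> : ] <decls> <decls>: <decls> is at the end, add FOLLOW(<expr>) = { * }.
Union: FOLLOW(<decls>) = { *, ] }.

{ *, ] }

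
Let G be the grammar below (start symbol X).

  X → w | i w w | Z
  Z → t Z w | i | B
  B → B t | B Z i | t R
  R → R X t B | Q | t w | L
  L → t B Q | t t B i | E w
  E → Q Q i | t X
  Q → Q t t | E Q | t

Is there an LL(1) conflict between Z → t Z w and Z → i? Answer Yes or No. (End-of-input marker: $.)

No

FIRST(t Z w) = { t } and FIRST(i) = { i }.
The FIRST sets are disjoint and neither alternative is nullable — no conflict.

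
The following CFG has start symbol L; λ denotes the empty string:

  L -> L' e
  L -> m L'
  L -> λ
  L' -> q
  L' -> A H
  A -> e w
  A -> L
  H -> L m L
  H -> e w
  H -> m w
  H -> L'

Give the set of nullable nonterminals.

Directly nullable (have an λ-production): L.
A -> L with every symbol nullable, so A is nullable.
No other nonterminal has a production whose RHS symbols are all nullable.

{ A, L }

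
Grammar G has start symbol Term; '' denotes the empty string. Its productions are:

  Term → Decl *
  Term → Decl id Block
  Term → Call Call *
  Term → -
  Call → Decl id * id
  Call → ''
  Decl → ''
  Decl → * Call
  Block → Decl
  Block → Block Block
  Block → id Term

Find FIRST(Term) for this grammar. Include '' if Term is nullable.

From Term → Decl *: Decl nullable, take FIRST(Decl) ∪ {*} = { * }.
From Term → Decl id Block: Decl nullable, take FIRST(Decl) ∪ {id} = { *, id }.
From Term → Call Call *: Call, Call nullable, take FIRST(Call) ∪ FIRST(Call) ∪ {*} = { *, id }.
Term → - contributes {-}.
Union: FIRST(Term) = { *, -, id }.

{ *, -, id }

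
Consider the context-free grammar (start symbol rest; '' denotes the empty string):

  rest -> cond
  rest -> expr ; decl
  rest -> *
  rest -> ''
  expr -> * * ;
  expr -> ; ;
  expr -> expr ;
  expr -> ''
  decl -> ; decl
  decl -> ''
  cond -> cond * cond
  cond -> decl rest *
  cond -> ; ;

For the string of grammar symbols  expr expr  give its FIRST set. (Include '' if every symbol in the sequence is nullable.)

Add FIRST(expr)\{''} = { *, ; }; expr is nullable, continue.
Add FIRST(expr)\{''} = { *, ; }; expr is nullable, continue.
Every symbol is nullable, so include ''.

{ *, ;, '' }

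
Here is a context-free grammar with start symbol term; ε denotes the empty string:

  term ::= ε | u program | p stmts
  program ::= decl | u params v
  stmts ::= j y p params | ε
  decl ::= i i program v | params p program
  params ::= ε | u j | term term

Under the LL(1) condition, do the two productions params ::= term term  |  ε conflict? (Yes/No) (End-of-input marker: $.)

FIRST(term term) = { p, u, ε } and FIRST(ε) = { ε }.
Both alternatives are nullable, violating the LL(1) condition.

Yes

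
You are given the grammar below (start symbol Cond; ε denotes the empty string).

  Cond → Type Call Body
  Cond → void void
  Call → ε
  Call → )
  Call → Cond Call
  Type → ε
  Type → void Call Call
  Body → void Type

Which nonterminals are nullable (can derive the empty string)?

Directly nullable (have an ε-production): Call, Type.
No other nonterminal has a production whose RHS symbols are all nullable.

{ Call, Type }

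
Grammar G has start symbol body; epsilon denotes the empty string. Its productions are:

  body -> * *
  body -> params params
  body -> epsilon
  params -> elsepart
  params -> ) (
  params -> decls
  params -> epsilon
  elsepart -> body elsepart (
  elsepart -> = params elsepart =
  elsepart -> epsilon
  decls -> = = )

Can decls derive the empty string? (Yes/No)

No

Nullable nonterminals: body, elsepart, params.
No production of decls has an RHS whose symbols are all nullable, so decls is not nullable.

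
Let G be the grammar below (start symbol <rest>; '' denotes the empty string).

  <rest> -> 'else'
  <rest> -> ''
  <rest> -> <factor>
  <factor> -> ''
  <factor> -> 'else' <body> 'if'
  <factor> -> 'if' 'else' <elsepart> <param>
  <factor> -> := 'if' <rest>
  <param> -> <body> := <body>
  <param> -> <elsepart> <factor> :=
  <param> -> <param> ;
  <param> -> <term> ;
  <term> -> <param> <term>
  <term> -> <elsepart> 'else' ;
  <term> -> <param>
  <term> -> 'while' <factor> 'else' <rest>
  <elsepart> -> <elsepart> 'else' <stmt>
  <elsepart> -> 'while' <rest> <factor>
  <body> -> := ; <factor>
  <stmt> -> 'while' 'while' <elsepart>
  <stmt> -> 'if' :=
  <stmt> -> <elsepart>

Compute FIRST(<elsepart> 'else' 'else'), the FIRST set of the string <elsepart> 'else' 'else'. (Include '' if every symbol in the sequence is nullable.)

Add FIRST(<elsepart>) = { 'while' }; <elsepart> is not nullable, stop.

{ 'while' }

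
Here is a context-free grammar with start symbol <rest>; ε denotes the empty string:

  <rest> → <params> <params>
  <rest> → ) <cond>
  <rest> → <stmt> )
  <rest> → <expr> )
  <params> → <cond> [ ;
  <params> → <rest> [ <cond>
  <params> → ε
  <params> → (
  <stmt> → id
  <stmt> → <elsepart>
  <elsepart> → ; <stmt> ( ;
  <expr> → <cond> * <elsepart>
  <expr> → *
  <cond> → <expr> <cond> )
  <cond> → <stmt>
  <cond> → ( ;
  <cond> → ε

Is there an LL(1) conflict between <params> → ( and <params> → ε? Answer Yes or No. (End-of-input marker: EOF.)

Yes

FIRST(() = { ( } and FIRST(ε) = { ε }.
The second alternative is nullable and FOLLOW(<params>) = { EOF, (, ), *, ;, [, id } shares ( with FIRST of the first — conflict.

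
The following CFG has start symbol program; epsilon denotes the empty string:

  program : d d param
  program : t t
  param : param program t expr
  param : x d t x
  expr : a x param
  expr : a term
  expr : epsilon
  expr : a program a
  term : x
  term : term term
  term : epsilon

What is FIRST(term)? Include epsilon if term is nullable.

{ x, epsilon }

term : x contributes {x}.
From term : term term: term, term nullable, take FIRST(term) ∪ FIRST(term) = { x }; also epsilon since the whole RHS is nullable.
term : epsilon contributes epsilon.
Union: FIRST(term) = { x, epsilon }.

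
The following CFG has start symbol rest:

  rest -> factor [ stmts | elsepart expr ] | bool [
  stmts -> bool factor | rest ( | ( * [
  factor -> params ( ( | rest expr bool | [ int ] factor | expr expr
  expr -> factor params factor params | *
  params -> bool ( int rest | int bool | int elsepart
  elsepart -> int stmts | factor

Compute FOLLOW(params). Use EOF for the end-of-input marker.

{ EOF, (, *, [, ], bool, int }

In factor -> params ( (: add FIRST(( () = { ( }.
In expr -> factor params factor params: add FIRST(factor params) = { *, [, bool, int }.
In expr -> factor params factor params: params is at the end, add FOLLOW(expr) = { EOF, (, *, [, ], bool, int }.
Union: FOLLOW(params) = { EOF, (, *, [, ], bool, int }.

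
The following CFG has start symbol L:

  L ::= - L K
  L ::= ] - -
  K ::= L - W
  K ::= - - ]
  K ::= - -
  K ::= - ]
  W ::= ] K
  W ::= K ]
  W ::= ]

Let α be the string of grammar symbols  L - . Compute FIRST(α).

Add FIRST(L) = { -, ] }; L is not nullable, stop.

{ -, ] }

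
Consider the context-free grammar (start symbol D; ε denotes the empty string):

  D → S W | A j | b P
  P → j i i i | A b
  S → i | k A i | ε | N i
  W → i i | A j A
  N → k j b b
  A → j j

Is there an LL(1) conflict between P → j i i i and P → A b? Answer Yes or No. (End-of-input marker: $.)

FIRST(j i i i) = { j } and FIRST(A b) = { j }.
Both contain j, so the two alternatives are not disjoint — LL(1) conflict.

Yes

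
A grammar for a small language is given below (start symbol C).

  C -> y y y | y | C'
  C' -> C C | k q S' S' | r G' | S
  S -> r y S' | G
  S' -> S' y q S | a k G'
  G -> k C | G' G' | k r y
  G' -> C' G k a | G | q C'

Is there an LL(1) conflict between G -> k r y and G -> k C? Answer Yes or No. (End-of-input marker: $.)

FIRST(k r y) = { k } and FIRST(k C) = { k }.
Both contain k, so the two alternatives are not disjoint — LL(1) conflict.

Yes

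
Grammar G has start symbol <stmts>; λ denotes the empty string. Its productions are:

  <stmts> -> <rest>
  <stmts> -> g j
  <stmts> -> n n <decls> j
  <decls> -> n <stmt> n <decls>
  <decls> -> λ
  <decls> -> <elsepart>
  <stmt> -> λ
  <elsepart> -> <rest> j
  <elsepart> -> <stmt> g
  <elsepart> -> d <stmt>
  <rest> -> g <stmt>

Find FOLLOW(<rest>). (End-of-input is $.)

{ $, j }

In <stmts> -> <rest>: <rest> is at the end, add FOLLOW(<stmts>) = { $ }.
In <elsepart> -> <rest> j: add FIRST(j) = { j }.
Union: FOLLOW(<rest>) = { $, j }.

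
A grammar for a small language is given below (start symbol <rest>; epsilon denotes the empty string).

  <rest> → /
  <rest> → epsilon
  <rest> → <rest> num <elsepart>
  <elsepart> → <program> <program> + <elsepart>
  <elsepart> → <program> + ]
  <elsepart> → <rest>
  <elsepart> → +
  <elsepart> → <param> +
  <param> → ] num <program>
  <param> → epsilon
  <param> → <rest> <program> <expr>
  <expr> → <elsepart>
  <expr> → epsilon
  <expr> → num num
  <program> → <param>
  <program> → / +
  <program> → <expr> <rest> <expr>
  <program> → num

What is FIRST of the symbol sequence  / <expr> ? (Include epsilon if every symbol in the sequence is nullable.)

{ / }

/ is a terminal; add {/} and stop.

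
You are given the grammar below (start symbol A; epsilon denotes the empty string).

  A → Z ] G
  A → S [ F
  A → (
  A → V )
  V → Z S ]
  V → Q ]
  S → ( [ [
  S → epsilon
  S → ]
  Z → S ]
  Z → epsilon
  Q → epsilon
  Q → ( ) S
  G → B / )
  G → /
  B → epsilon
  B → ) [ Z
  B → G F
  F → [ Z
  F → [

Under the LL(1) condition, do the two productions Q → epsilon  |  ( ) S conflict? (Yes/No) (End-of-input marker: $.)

FIRST(epsilon) = { epsilon } and FIRST(( ) S) = { ( }.
The first is nullable but FOLLOW(Q) = { ] } is disjoint from FIRST of the second.

No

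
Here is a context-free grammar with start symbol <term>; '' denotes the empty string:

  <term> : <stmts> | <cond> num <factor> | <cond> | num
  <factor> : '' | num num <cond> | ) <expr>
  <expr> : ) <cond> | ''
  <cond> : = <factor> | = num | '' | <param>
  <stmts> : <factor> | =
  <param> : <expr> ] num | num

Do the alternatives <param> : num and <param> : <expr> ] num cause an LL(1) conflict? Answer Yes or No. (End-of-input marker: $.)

FIRST(num) = { num } and FIRST(<expr> ] num) = { ), ] }.
The FIRST sets are disjoint and neither alternative is nullable — no conflict.

No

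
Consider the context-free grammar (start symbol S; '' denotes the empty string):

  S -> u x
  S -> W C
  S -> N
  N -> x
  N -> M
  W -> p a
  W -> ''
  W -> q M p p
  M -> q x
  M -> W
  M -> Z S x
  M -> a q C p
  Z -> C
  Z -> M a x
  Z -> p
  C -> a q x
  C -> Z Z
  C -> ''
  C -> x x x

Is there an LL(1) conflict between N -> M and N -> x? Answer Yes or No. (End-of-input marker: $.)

Yes

FIRST(M) = { a, p, q, u, x, '' } and FIRST(x) = { x }.
Both contain x, so the two alternatives are not disjoint — LL(1) conflict.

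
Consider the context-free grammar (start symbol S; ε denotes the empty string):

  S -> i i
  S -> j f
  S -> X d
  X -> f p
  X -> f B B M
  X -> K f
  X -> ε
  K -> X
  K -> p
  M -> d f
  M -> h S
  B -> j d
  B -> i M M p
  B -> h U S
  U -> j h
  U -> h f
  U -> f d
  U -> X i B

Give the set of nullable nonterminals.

{ K, X }

Directly nullable (have an ε-production): X.
K -> X with every symbol nullable, so K is nullable.
No other nonterminal has a production whose RHS symbols are all nullable.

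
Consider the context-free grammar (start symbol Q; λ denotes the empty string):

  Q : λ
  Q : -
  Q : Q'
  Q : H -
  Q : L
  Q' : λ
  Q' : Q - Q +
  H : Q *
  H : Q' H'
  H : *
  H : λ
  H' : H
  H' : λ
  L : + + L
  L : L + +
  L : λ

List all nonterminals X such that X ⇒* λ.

{ H, H', L, Q, Q' }

Directly nullable (have an λ-production): Q, Q', H, H', L.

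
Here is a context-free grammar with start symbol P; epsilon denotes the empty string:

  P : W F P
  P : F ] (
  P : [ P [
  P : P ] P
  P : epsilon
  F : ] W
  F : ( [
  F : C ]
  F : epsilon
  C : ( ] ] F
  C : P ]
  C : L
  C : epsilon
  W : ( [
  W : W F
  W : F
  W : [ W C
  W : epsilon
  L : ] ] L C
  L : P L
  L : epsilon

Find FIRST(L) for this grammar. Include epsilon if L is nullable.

{ (, [, ], epsilon }

L : ] ] L C contributes {]}.
From L : P L: P, L nullable, take FIRST(P) ∪ FIRST(L) = { (, [, ] }; also epsilon since the whole RHS is nullable.
L : epsilon contributes epsilon.
Union: FIRST(L) = { (, [, ], epsilon }.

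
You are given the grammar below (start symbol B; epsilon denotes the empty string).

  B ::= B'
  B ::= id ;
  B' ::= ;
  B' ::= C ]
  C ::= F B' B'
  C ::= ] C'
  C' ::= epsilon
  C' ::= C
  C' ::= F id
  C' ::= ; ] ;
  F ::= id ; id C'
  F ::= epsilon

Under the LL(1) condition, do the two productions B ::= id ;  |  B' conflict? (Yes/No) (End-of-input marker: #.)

Yes

FIRST(id ;) = { id } and FIRST(B') = { ;, ], id }.
Both contain id, so the two alternatives are not disjoint — LL(1) conflict.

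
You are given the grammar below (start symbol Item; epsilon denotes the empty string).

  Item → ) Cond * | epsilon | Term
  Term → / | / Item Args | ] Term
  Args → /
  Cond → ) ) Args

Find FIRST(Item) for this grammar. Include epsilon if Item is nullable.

{ ), /, ], epsilon }

Item → ) Cond * contributes {)}.
Item → epsilon contributes epsilon.
From Item → Term: add FIRST(Term) = { /, ] }.
Union: FIRST(Item) = { ), /, ], epsilon }.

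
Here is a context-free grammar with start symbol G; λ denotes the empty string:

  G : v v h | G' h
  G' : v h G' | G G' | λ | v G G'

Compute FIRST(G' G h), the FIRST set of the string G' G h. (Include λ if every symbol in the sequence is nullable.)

Add FIRST(G')\{λ} = { h, v }; G' is nullable, continue.
Add FIRST(G) = { h, v }; G is not nullable, stop.

{ h, v }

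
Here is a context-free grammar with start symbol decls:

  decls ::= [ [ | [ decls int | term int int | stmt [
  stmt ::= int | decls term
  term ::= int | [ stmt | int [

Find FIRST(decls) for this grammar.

{ [, int }

decls ::= [ [ contributes {[}.
decls ::= [ decls int contributes {[}.
From decls ::= term int int: add FIRST(term) = { [, int }.
From decls ::= stmt [: add FIRST(stmt) = { [, int }.
Union: FIRST(decls) = { [, int }.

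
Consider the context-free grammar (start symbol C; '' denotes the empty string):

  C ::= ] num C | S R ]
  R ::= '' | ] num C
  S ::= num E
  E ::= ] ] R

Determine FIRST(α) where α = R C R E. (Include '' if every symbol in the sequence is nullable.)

Add FIRST(R)\{''} = { ] }; R is nullable, continue.
Add FIRST(C) = { ], num }; C is not nullable, stop.

{ ], num }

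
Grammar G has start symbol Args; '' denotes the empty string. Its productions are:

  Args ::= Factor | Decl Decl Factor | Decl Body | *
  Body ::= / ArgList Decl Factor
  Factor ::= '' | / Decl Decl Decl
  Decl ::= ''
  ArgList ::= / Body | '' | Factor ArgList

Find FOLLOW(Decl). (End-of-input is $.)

{ $, / }

In Args ::= Decl Decl Factor: add FIRST(Decl Factor)\{''} = { / }.
  Since Decl Factor is nullable, also add FOLLOW(Args) = { $ }.
In Args ::= Decl Decl Factor: add FIRST(Factor)\{''} = { / }.
  Since Factor is nullable, also add FOLLOW(Args) = { $ }.
In Args ::= Decl Body: add FIRST(Body) = { / }.
In Body ::= / ArgList Decl Factor: add FIRST(Factor)\{''} = { / }.
  Since Factor is nullable, also add FOLLOW(Body) = { $, / }.
In Factor ::= / Decl Decl Decl: add FIRST(Decl Decl)\{''} = {  }.
  Since Decl Decl is nullable, also add FOLLOW(Factor) = { $, / }.
In Factor ::= / Decl Decl Decl: add FIRST(Decl)\{''} = {  }.
  Since Decl is nullable, also add FOLLOW(Factor) = { $, / }.
In Factor ::= / Decl Decl Decl: Decl is at the end, add FOLLOW(Factor) = { $, / }.
Union: FOLLOW(Decl) = { $, / }.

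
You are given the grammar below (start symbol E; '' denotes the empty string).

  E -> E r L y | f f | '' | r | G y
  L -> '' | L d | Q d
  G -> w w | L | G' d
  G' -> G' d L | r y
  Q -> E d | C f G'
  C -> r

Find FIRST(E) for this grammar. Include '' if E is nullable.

From E -> E r L y: E nullable, take FIRST(E) ∪ {r} = { d, f, r, w, y }.
E -> f f contributes {f}.
E -> '' contributes ''.
E -> r contributes {r}.
From E -> G y: G nullable, take FIRST(G) ∪ {y} = { d, f, r, w, y }.
Union: FIRST(E) = { d, f, r, w, y, '' }.

{ d, f, r, w, y, '' }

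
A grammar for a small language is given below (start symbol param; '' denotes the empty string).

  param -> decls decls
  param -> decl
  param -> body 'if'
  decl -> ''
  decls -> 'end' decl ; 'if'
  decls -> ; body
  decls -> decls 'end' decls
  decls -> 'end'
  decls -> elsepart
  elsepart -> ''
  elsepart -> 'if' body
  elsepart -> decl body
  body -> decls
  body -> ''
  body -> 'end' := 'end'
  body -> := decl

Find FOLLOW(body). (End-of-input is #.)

In param -> body 'if': add FIRST('if') = { 'if' }.
In decls -> ; body: body is at the end, add FOLLOW(decls) = { #, 'end', 'if', :=, ; }.
In elsepart -> 'if' body: body is at the end, add FOLLOW(elsepart) = { #, 'end', 'if', :=, ; }.
In elsepart -> decl body: body is at the end, add FOLLOW(elsepart) = { #, 'end', 'if', :=, ; }.
Union: FOLLOW(body) = { #, 'end', 'if', :=, ; }.

{ #, 'end', 'if', :=, ; }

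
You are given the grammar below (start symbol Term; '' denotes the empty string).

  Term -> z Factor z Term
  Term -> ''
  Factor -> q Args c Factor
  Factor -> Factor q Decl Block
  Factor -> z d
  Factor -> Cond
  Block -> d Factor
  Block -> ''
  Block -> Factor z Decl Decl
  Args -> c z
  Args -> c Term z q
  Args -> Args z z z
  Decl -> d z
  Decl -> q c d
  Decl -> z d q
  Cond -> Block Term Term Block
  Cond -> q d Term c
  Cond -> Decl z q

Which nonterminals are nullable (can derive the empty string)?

{ Block, Cond, Factor, Term }

Directly nullable (have an ''-production): Term, Block.
Factor -> Cond with every symbol nullable, so Factor is nullable.
Cond -> Block Term Term Block with every symbol nullable, so Cond is nullable.
No other nonterminal has a production whose RHS symbols are all nullable.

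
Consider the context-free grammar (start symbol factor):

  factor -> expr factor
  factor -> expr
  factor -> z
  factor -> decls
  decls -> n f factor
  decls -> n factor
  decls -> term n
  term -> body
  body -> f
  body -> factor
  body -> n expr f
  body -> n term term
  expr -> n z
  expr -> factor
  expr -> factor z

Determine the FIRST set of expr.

expr -> n z contributes {n}.
From expr -> factor: add FIRST(factor) = { f, n, z }.
From expr -> factor z: add FIRST(factor) = { f, n, z }.
Union: FIRST(expr) = { f, n, z }.

{ f, n, z }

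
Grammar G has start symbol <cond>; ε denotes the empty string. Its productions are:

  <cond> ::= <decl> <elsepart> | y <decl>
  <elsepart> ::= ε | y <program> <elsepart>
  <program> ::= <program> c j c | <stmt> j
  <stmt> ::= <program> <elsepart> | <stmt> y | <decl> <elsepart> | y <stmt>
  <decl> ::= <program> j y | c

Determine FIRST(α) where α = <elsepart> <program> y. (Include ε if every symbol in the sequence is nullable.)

{ c, y }

Add FIRST(<elsepart>)\{ε} = { y }; <elsepart> is nullable, continue.
Add FIRST(<program>) = { c, y }; <program> is not nullable, stop.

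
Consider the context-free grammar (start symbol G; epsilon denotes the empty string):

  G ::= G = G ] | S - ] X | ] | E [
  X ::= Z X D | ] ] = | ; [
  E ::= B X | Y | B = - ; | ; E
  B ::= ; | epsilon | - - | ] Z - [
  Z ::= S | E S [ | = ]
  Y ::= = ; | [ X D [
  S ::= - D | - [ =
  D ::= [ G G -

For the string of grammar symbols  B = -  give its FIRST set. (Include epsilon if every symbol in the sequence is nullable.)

Add FIRST(B)\{epsilon} = { -, ;, ] }; B is nullable, continue.
= is a terminal; add {=} and stop.

{ -, ;, =, ] }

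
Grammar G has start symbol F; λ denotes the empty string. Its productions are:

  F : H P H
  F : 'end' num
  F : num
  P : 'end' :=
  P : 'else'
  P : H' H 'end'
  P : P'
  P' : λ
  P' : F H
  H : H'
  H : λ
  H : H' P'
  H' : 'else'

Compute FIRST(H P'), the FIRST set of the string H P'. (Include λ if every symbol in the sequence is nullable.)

{ 'else', 'end', num, λ }

Add FIRST(H)\{λ} = { 'else' }; H is nullable, continue.
Add FIRST(P')\{λ} = { 'else', 'end', num }; P' is nullable, continue.
Every symbol is nullable, so include λ.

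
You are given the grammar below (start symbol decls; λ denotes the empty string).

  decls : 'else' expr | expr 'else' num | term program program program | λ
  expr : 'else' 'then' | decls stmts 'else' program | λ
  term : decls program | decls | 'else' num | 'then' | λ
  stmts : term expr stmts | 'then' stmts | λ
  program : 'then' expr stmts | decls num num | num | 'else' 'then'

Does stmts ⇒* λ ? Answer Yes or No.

stmts has an λ-production, so stmts ⇒ λ.

Yes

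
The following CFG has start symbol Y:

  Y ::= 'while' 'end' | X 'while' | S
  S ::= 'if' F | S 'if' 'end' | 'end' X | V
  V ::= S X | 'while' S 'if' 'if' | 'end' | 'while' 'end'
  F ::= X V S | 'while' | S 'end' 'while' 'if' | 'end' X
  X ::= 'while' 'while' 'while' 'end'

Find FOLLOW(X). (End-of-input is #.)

In Y ::= X 'while': add FIRST('while') = { 'while' }.
In S ::= 'end' X: X is at the end, add FOLLOW(S) = { #, 'end', 'if', 'while' }.
In V ::= S X: X is at the end, add FOLLOW(V) = { #, 'end', 'if', 'while' }.
In F ::= X V S: add FIRST(V S) = { 'end', 'if', 'while' }.
In F ::= 'end' X: X is at the end, add FOLLOW(F) = { #, 'end', 'if', 'while' }.
Union: FOLLOW(X) = { #, 'end', 'if', 'while' }.

{ #, 'end', 'if', 'while' }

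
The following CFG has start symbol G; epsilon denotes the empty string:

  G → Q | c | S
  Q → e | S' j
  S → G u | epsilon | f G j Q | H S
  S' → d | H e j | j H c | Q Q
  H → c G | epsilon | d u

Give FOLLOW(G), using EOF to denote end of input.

{ EOF, c, d, e, f, j, u }

G is the start symbol, so EOF ∈ FOLLOW(G).
In S → G u: add FIRST(u) = { u }.
In S → f G j Q: add FIRST(j Q) = { j }.
In H → c G: G is at the end, add FOLLOW(H) = { EOF, c, d, e, f, j, u }.
Union: FOLLOW(G) = { EOF, c, d, e, f, j, u }.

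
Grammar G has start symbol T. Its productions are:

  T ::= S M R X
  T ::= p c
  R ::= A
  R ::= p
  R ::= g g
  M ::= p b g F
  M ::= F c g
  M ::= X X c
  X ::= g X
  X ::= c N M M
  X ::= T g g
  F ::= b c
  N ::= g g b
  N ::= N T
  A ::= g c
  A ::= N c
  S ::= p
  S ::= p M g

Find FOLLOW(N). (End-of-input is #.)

{ b, c, g, p }

In X ::= c N M M: add FIRST(M M) = { b, c, g, p }.
In N ::= N T: add FIRST(T) = { p }.
In A ::= N c: add FIRST(c) = { c }.
Union: FOLLOW(N) = { b, c, g, p }.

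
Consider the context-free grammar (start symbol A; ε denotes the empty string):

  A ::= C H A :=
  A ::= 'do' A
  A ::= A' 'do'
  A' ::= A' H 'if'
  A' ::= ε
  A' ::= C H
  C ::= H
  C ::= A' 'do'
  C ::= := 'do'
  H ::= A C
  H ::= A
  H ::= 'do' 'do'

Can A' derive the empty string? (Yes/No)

A' has an ε-production, so A' ⇒ ε.

Yes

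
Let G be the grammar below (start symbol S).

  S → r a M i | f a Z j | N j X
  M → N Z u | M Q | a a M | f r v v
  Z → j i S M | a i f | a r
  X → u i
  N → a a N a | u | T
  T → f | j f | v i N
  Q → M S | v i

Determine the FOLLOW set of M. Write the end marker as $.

In S → r a M i: add FIRST(i) = { i }.
In M → M Q: add FIRST(Q) = { a, f, j, u, v }.
In M → a a M: M is at the end, add FOLLOW(M) = { a, f, i, j, r, u, v }.
In Z → j i S M: M is at the end, add FOLLOW(Z) = { j, u }.
In Q → M S: add FIRST(S) = { a, f, j, r, u, v }.
Union: FOLLOW(M) = { a, f, i, j, r, u, v }.

{ a, f, i, j, r, u, v }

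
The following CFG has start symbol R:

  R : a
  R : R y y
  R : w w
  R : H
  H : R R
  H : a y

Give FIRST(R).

{ a, w }

R : a contributes {a}.
From R : R y y: add FIRST(R) = { a, w }.
R : w w contributes {w}.
From R : H: add FIRST(H) = { a, w }.
Union: FIRST(R) = { a, w }.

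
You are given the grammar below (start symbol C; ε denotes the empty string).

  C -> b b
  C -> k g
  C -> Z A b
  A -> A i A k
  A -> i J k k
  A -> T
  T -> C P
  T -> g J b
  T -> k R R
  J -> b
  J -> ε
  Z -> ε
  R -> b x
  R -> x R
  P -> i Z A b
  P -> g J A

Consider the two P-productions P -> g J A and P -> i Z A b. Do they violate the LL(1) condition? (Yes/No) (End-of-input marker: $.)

FIRST(g J A) = { g } and FIRST(i Z A b) = { i }.
The FIRST sets are disjoint and neither alternative is nullable — no conflict.

No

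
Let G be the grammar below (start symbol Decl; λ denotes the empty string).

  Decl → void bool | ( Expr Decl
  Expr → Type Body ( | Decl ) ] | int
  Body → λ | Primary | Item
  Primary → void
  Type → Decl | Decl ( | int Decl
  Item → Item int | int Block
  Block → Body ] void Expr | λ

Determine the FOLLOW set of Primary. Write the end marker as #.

{ (, ] }

In Body → Primary: Primary is at the end, add FOLLOW(Body) = { (, ] }.
Union: FOLLOW(Primary) = { (, ] }.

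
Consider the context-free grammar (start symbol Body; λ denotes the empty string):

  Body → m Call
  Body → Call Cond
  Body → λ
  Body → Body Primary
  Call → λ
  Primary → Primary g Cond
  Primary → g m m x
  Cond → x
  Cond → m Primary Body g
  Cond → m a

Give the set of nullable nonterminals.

Directly nullable (have an λ-production): Body, Call.
No other nonterminal has a production whose RHS symbols are all nullable.

{ Body, Call }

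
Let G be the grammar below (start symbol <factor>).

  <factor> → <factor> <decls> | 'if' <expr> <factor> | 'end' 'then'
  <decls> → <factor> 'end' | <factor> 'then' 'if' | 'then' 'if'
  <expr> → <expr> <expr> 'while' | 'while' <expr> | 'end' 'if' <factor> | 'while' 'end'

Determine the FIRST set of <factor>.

From <factor> → <factor> <decls>: add FIRST(<factor>) = { 'end', 'if' }.
<factor> → 'if' <expr> <factor> contributes {'if'}.
<factor> → 'end' 'then' contributes {'end'}.
Union: FIRST(<factor>) = { 'end', 'if' }.

{ 'end', 'if' }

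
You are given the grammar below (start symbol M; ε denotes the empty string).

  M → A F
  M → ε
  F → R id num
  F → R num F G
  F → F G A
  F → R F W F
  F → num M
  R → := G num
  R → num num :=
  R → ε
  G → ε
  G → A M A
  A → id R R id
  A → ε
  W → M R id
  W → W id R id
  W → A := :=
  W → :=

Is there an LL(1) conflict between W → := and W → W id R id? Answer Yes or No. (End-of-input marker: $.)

FIRST(:=) = { := } and FIRST(W id R id) = { :=, id, num }.
Both contain :=, so the two alternatives are not disjoint — LL(1) conflict.

Yes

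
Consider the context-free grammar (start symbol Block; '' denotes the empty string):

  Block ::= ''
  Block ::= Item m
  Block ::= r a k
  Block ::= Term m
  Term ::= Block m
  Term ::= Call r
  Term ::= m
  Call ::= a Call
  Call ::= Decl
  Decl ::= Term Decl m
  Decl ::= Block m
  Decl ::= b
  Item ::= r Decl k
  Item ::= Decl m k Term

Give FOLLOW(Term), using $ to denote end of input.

In Block ::= Term m: add FIRST(m) = { m }.
In Decl ::= Term Decl m: add FIRST(Decl m) = { a, b, m, r }.
In Item ::= Decl m k Term: Term is at the end, add FOLLOW(Item) = { m }.
Union: FOLLOW(Term) = { a, b, m, r }.

{ a, b, m, r }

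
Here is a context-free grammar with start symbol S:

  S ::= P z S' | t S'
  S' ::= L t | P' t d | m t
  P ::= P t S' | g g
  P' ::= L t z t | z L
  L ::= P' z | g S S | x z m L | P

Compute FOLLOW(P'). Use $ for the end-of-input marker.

In S' ::= P' t d: add FIRST(t d) = { t }.
In L ::= P' z: add FIRST(z) = { z }.
Union: FOLLOW(P') = { t, z }.

{ t, z }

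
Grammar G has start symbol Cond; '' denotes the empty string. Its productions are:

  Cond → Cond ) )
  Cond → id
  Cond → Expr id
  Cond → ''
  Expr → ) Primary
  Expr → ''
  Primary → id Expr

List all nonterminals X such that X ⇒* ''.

{ Cond, Expr }

Directly nullable (have an ''-production): Cond, Expr.
No other nonterminal has a production whose RHS symbols are all nullable.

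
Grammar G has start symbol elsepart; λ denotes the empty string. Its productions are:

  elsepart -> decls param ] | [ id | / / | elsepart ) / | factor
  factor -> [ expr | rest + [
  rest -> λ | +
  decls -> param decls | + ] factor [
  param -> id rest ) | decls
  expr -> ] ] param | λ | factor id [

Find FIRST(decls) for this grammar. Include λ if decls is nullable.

From decls -> param decls: add FIRST(param) = { +, id }.
decls -> + ] factor [ contributes {+}.
Union: FIRST(decls) = { +, id }.

{ +, id }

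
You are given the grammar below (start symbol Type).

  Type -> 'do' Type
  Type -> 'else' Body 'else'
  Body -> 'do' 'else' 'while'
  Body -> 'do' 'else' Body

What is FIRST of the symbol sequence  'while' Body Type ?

{ 'while' }

'while' is a terminal; add {'while'} and stop.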